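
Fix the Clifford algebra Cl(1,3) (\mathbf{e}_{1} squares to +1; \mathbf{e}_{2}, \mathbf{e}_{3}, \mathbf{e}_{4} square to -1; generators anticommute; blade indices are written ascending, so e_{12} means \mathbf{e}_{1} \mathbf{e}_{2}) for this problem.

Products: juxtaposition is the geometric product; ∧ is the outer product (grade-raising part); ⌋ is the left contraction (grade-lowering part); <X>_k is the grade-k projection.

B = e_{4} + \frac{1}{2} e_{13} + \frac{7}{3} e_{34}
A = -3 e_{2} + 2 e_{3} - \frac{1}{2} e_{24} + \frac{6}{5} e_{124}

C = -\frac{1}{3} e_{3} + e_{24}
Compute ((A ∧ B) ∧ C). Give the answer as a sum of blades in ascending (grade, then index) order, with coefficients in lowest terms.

step 1: -3 e_{24} + 2 e_{34} + \frac{3}{2} e_{123} - 7 e_{234} + \frac{1}{4} e_{1234}
step 2: -e_{234}
Answer: -e_{234}


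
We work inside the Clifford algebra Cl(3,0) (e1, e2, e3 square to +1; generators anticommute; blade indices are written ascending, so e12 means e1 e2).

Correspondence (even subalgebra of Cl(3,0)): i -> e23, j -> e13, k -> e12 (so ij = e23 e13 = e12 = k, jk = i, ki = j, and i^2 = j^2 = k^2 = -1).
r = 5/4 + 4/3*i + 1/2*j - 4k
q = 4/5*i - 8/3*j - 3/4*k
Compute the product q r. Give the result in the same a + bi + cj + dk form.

In blades: q = -3/4*e12 - 8/3*e13 + 4/5*e23, r = 5/4 - 4*e12 + 1/2*e13 + 4/3*e23.
Distribute q over r term by term (generator squares from the signature, products reordered to ascending indices): (-3/4*e12)*r = -3 - 15/16*e12 - e13 + 3/8*e23; (-8/3*e13)*r = 4/3 + 32/9*e12 - 10/3*e13 + 32/3*e23; (4/5*e23)*r = -16/15 + 2/5*e12 + 16/5*e13 + e23.
Sum: -41/15 + 2173/720*e12 - 17/15*e13 + 289/24*e23; translating back through the correspondence:
Answer: -41/15 + 289/24*i - 17/15*j + 2173/720*k


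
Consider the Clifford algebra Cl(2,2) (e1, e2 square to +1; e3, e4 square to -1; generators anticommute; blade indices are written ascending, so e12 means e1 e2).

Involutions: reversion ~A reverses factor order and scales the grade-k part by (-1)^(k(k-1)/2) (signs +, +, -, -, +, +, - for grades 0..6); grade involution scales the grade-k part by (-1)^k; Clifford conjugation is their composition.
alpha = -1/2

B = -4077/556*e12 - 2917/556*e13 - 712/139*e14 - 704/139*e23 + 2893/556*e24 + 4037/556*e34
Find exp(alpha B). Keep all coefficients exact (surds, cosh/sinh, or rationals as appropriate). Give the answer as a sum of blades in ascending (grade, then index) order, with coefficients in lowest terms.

B^2 term by term: the squares give (-4077/556)^2*(e12)^2 + (-2917/556)^2*(e13)^2 + (-712/139)^2*(e14)^2 + (-704/139)^2*(e23)^2 + (2893/556)^2*(e24)^2 + (4037/556)^2*(e34)^2 = 16621929/309136*(-1) + 8508889/309136*(+1) + 506944/19321*(+1) + 495616/19321*(+1) + 8369449/309136*(+1) + 16297369/309136*(-1) = 0 (each basis 2-blade squares to minus the product of its generators' squares); cross terms between blades sharing an index anticommute and cancel; the commuting (index-disjoint) pairs give grade-4 terms 2*c*c'*(blade product), which cancel blade by blade — e1234: -16458849/154568 + 8438881/154568 + 1002496/19321 = 0 — confirming B is simple. So B^2 = 0.
B^2 = 0, so the series closes: exp(alpha B) = 1 + alpha B (parabolic case).
Answer: 1 + 4077/1112*e12 + 2917/1112*e13 + 356/139*e14 + 352/139*e23 - 2893/1112*e24 - 4037/1112*e34


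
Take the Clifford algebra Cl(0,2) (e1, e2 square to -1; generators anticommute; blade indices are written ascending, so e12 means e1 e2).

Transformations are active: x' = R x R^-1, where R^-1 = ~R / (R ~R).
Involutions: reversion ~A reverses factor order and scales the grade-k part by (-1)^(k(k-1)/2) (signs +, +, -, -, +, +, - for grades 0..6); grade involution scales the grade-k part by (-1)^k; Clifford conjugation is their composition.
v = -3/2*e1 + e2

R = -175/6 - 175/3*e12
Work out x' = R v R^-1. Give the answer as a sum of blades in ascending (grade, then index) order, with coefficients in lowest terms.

~R = -175/6 + 175/3*e12, and R ~R = 153125/36, so R^-1 = ~R / (153125/36).
R v = 1225/12*e1 + 175/3*e2
Answer: 1/10*e1 - 9/5*e2


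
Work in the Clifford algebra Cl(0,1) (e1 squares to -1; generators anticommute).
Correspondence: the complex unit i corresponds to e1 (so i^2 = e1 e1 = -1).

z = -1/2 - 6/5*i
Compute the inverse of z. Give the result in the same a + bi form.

In blades: z = -1/2 - 6/5*e1.
With qbar = -1/2 + 6/5*e1 (scalar fixed, mapped units negated), z qbar = 169/100 (the sum of squared coefficients), so z^-1 = qbar / (169/100) = -50/169 + 120/169*e1; translating back:
Answer: -50/169 + 120/169*i


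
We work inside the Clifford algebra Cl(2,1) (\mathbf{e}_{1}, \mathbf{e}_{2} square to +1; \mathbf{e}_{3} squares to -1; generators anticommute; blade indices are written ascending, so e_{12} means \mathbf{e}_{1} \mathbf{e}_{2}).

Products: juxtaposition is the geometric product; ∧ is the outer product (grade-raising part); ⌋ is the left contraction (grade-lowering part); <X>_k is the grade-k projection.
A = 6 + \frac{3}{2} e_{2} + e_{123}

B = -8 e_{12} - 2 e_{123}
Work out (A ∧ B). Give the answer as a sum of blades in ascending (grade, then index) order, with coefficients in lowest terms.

step 1: -48 e_{12} - 12 e_{123}
Answer: -48 e_{12} - 12 e_{123}


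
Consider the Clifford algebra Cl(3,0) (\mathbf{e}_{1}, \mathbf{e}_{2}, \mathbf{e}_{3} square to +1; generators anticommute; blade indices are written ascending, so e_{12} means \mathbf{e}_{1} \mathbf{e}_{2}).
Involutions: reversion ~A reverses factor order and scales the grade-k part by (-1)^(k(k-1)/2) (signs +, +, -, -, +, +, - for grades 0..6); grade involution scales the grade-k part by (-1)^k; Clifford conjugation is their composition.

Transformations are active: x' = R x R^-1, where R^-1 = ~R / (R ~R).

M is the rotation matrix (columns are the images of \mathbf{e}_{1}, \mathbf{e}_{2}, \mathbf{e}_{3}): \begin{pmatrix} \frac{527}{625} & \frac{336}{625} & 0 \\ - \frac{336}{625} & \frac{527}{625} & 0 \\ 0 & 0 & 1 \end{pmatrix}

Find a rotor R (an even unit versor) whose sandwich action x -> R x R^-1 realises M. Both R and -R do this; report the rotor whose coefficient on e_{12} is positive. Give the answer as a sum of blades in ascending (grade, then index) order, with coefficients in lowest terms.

Method: write R = a + b12*e_{12} + b13*e_{13} + b23*e_{23} with a^2 + b12^2 + b13^2 + b23^2 = 1 (so R^-1 = ~R). Expanding the columns R e_j ~R gives tr M = 4a^2 - 1 and, from the antisymmetric part, M21 - M12 = -4a*b12, M13 - M31 = 4a*b13, M32 - M23 = -4a*b23.
Here tr M = \frac{1679}{625}, so a^2 = (1 + tr M)/4 = \frac{576}{625} and a = ±\frac{24}{25}. Taking a = \frac{24}{25}: M21 - M12 = -\frac{672}{625}, M13 - M31 = 0, M32 - M23 = 0, giving b12 = \frac{7}{25}, b13 = 0, b23 = 0, i.e. R = \frac{24}{25} + \frac{7}{25} e_{12}.
Its e_{12} coefficient is already positive.
Answer: \frac{24}{25} + \frac{7}{25} e_{12}. Uniqueness: Spin(3) -> SO(3) maps R and -R to the same rotation of trace \frac{1679}{625}; fixing the sign of the e_{12} coefficient removes the ambiguity.


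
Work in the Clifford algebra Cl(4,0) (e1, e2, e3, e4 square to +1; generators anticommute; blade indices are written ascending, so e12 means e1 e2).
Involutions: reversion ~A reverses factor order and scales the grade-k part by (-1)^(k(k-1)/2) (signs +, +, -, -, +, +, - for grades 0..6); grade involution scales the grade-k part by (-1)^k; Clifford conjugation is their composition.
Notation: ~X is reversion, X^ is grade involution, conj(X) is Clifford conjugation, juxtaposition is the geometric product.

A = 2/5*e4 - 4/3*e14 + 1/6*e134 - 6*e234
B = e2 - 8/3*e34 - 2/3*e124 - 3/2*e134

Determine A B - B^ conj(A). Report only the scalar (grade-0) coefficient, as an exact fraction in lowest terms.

first term: 1/4 + 4/9*e1 - 136/9*e2 + 46/15*e3 + 131/15*e12 - 367/45*e13 - 1/9*e23 - 2/5*e24 - 6*e34 + 4/3*e124 + 1/6*e1234
second term: -1/4 + 4/9*e1 - 136/9*e2 + 46/15*e3 + 131/15*e12 - 367/45*e13 - 1/9*e23 + 2/5*e24 + 6*e34 + 4/3*e124 + 1/6*e1234
Answer: 1/2


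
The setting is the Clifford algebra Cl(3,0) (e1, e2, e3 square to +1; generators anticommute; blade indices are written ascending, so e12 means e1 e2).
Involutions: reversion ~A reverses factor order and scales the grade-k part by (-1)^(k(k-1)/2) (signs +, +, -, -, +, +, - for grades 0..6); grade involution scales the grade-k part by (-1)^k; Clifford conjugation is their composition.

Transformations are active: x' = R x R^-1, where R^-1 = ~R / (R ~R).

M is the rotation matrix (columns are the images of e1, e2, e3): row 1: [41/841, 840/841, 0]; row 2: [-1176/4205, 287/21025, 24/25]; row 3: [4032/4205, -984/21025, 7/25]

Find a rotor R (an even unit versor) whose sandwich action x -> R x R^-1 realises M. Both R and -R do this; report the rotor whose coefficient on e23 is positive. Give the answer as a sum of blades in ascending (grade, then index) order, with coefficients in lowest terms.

Method: write R = a + b12*e12 + b13*e13 + b23*e23 with a^2 + b12^2 + b13^2 + b23^2 = 1 (so R^-1 = ~R). Expanding the columns R e_j ~R gives tr M = 4a^2 - 1 and, from the antisymmetric part, M21 - M12 = -4a*b12, M13 - M31 = 4a*b13, M32 - M23 = -4a*b23.
Here tr M = 7199/21025, so a^2 = (1 + tr M)/4 = 7056/21025 and a = ±84/145. Taking a = 84/145: M21 - M12 = -5376/4205, M13 - M31 = -4032/4205, M32 - M23 = -21168/21025, giving b12 = 16/29, b13 = -12/29, b23 = 63/145, i.e. R = 84/145 + 16/29*e12 - 12/29*e13 + 63/145*e23.
Its e23 coefficient is already positive.
Answer: 84/145 + 16/29*e12 - 12/29*e13 + 63/145*e23. Uniqueness: Spin(3) -> SO(3) maps R and -R to the same rotation of trace 7199/21025; fixing the sign of the e23 coefficient removes the ambiguity.


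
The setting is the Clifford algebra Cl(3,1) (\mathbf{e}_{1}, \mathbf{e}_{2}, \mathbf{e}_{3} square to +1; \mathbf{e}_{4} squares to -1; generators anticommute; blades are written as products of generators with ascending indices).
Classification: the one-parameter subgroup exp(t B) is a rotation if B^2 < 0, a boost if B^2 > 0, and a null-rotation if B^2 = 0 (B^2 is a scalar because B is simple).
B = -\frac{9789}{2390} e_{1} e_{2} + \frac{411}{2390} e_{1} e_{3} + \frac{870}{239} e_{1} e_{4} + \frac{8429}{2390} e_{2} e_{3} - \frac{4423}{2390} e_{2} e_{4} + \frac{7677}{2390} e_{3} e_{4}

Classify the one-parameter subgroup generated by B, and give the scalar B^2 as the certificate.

B^2 term by term: the squares give (-\frac{9789}{2390})^2*(e_{1} e_{2})^2 + (\frac{411}{2390})^2*(e_{1} e_{3})^2 + (\frac{870}{239})^2*(e_{1} e_{4})^2 + (\frac{8429}{2390})^2*(e_{2} e_{3})^2 + (-\frac{4423}{2390})^2*(e_{2} e_{4})^2 + (\frac{7677}{2390})^2*(e_{3} e_{4})^2 = \frac{95824521}{5712100}*(-1) + \frac{168921}{5712100}*(-1) + \frac{756900}{57121}*(+1) + \frac{71048041}{5712100}*(-1) + \frac{19562929}{5712100}*(+1) + \frac{58936329}{5712100}*(+1) = -\frac{9}{4} (each basis 2-blade squares to minus the product of its generators' squares); cross terms between blades sharing an index anticommute and cancel; the commuting (index-disjoint) pairs give grade-4 terms 2*c*c'*(blade product), which cancel blade by blade — e_{1} e_{2} e_{3} e_{4}: -\frac{75150153}{2856050} + \frac{1817853}{2856050} + \frac{1466646}{57121} = 0 — confirming B is simple. So B^2 = -\frac{9}{4}.
Answer: rotation, certificate B^2 = -\frac{9}{4}. B^2 = -\frac{9}{4} is basis-independent, so its sign is the whole story.


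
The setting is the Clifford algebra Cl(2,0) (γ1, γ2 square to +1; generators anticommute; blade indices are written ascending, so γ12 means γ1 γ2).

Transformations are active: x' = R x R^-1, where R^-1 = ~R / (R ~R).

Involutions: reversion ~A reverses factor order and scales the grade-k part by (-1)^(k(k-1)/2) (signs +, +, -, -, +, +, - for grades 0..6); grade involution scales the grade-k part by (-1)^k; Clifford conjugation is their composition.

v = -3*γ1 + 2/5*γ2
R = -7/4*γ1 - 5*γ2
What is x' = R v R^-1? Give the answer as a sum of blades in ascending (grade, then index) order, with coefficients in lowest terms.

~R = -7/4*γ1 - 5*γ2, and R ~R = 449/16, so R^-1 = ~R / (449/16).
R v = 13/4 - 157/10*γ12
Answer: 1165/449*γ1 - 3498/2245*γ2


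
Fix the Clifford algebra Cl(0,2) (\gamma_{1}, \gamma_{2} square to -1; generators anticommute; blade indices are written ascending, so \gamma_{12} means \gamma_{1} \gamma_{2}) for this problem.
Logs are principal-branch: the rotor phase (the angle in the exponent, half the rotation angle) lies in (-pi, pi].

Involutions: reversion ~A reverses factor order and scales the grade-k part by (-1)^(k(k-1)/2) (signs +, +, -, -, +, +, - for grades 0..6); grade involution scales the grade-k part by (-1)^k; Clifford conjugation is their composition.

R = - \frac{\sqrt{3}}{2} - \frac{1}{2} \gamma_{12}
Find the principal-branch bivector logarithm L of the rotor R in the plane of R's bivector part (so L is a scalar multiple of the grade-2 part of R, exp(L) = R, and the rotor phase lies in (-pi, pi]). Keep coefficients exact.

The scalar part of R is - \frac{\sqrt{3}}{2}, and that scalar determines the rotor phase on the principal branch; recovering the unit plane as bivector-part over sine of the phase gives L = phase * plane.
Concretely: cos(phase) = - \frac{\sqrt{3}}{2} gives phase = ±\frac{5 \pi}{6}, and since phase/sin(phase) is even the sign is immaterial: L = (phase/sin(phase)) * <R>_2 = (\frac{5 \pi}{3}) * <R>_2.
Answer: - \frac{5 \pi}{6} \gamma_{12}


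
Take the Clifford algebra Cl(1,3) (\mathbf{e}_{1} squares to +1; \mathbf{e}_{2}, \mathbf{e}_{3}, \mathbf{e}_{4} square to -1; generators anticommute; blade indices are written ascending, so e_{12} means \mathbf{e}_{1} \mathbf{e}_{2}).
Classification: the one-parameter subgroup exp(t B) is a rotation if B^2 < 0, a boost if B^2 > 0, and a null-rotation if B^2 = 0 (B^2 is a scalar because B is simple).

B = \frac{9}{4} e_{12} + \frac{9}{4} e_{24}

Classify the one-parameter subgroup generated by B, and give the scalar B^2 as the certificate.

B^2 term by term: the squares give (\frac{9}{4})^2*(e_{12})^2 + (\frac{9}{4})^2*(e_{24})^2 = \frac{81}{16}*(+1) + \frac{81}{16}*(-1) = 0 (each basis 2-blade squares to minus the product of its generators' squares); cross terms between blades sharing an index anticommute and cancel. So B^2 = 0.
Answer: null-rotation, certificate B^2 = 0. B^2 = 0 is basis-independent, so its sign is the whole story.


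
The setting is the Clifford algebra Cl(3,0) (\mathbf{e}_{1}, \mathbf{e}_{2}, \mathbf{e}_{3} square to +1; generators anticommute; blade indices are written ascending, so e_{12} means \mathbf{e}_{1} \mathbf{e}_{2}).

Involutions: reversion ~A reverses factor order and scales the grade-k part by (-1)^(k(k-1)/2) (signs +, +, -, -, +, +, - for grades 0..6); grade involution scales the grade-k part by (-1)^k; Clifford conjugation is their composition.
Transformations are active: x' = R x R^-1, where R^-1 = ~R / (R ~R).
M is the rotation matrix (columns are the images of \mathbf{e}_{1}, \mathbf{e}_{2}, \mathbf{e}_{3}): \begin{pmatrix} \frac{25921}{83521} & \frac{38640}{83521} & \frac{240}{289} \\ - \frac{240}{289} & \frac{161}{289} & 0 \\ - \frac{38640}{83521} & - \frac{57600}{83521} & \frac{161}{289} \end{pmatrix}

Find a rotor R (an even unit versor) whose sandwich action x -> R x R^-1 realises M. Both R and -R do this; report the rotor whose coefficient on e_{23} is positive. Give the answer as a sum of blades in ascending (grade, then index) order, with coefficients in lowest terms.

Method: write R = a + b12*e_{12} + b13*e_{13} + b23*e_{23} with a^2 + b12^2 + b13^2 + b23^2 = 1 (so R^-1 = ~R). Expanding the columns R e_j ~R gives tr M = 4a^2 - 1 and, from the antisymmetric part, M21 - M12 = -4a*b12, M13 - M31 = 4a*b13, M32 - M23 = -4a*b23.
Here tr M = \frac{118979}{83521}, so a^2 = (1 + tr M)/4 = \frac{50625}{83521} and a = ±\frac{225}{289}. Taking a = \frac{225}{289}: M21 - M12 = -\frac{108000}{83521}, M13 - M31 = \frac{108000}{83521}, M32 - M23 = -\frac{57600}{83521}, giving b12 = \frac{120}{289}, b13 = \frac{120}{289}, b23 = \frac{64}{289}, i.e. R = \frac{225}{289} + \frac{120}{289} e_{12} + \frac{120}{289} e_{13} + \frac{64}{289} e_{23}.
Its e_{23} coefficient is already positive.
Answer: \frac{225}{289} + \frac{120}{289} e_{12} + \frac{120}{289} e_{13} + \frac{64}{289} e_{23}. Sheet selection: the two-to-one cover makes ±R indistinguishable at the matrix level (trace \frac{118979}{83521}), so uniqueness comes from the required sign on e_{23}.


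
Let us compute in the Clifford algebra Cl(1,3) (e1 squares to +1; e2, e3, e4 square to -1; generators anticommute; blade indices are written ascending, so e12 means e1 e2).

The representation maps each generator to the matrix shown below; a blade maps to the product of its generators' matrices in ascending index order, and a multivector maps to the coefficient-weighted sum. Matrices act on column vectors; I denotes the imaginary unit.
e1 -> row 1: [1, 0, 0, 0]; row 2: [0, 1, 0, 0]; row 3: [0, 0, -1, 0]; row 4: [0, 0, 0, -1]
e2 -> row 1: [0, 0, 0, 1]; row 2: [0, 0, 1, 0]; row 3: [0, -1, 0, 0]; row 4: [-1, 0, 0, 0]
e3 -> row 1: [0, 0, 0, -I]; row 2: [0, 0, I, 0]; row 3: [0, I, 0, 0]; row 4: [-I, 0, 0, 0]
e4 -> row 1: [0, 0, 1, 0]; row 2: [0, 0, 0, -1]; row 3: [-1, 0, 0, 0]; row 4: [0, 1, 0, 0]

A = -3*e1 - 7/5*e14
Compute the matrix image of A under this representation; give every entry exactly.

Bivector images (products of the table entries): rho(e14) = rho(e1)rho(e4) = row 1: [0, 0, 1, 0]; row 2: [0, 0, 0, -1]; row 3: [1, 0, 0, 0]; row 4: [0, -1, 0, 0].
M = (-3)*rho(e1) + (-7/5)*rho(e14), summed entrywise:
Answer: row 1: [-3, 0, -7/5, 0]; row 2: [0, -3, 0, 7/5]; row 3: [-7/5, 0, 3, 0]; row 4: [0, 7/5, 0, 3]


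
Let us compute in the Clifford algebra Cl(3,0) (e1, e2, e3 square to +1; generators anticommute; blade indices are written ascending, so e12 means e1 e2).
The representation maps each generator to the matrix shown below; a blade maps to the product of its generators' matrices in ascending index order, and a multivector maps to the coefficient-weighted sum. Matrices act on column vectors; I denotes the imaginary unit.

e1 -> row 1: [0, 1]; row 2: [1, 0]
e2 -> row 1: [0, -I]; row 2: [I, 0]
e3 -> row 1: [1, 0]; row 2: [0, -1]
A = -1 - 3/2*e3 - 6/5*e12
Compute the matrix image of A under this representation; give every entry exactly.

Bivector images (products of the table entries): rho(e12) = rho(e1)rho(e2) = row 1: [I, 0]; row 2: [0, -I].
M = (-1)*1 + (-3/2)*rho(e3) + (-6/5)*rho(e12), summed entrywise (1 is the identity matrix):
Answer: row 1: [-5/2 - 6*I/5, 0]; row 2: [0, 1/2 + 6*I/5]


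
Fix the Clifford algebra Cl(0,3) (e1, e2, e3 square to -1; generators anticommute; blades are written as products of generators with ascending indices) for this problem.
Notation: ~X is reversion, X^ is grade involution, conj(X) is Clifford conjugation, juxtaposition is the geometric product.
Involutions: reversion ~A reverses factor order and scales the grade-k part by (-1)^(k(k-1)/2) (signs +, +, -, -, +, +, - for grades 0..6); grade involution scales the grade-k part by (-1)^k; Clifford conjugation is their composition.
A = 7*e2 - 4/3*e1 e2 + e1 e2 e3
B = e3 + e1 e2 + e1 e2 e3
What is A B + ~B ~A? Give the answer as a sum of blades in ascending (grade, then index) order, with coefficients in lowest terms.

first term: 7/3 + 7*e1 + 1/3*e3 - e1 e2 + 7*e1 e3 + 7*e2 e3 - 4/3*e1 e2 e3
second term: 7/3 + 7*e1 + 1/3*e3 + e1 e2 - 7*e1 e3 - 7*e2 e3 + 4/3*e1 e2 e3
Answer: 14/3 + 14*e1 + 2/3*e3


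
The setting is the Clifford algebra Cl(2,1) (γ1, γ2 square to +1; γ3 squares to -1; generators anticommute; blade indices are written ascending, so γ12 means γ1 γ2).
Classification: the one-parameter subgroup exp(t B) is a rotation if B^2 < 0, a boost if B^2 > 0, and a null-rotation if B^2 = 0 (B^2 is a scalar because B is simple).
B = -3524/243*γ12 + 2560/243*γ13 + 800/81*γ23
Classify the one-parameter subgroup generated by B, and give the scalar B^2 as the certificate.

B^2 term by term: the squares give (-3524/243)^2*(γ12)^2 + (2560/243)^2*(γ13)^2 + (800/81)^2*(γ23)^2 = 12418576/59049*(-1) + 6553600/59049*(+1) + 640000/6561*(+1) = -16/9 (each basis 2-blade squares to minus the product of its generators' squares); cross terms between blades sharing an index anticommute and cancel. So B^2 = -16/9.
Answer: rotation, certificate B^2 = -16/9. B^2 = -16/9 is basis-independent, so its sign is the whole story.


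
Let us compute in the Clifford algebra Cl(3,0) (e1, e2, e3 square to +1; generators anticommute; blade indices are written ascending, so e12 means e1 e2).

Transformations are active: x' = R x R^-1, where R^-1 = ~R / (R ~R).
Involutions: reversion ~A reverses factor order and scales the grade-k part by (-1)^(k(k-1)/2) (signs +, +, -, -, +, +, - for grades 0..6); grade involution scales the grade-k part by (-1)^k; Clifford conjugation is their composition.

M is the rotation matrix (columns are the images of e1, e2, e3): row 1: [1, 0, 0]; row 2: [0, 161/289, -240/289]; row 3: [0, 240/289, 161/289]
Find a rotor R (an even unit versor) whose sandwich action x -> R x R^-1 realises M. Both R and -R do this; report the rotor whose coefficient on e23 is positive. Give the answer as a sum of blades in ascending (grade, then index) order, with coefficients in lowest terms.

Method: write R = a + b12*e12 + b13*e13 + b23*e23 with a^2 + b12^2 + b13^2 + b23^2 = 1 (so R^-1 = ~R). Expanding the columns R e_j ~R gives tr M = 4a^2 - 1 and, from the antisymmetric part, M21 - M12 = -4a*b12, M13 - M31 = 4a*b13, M32 - M23 = -4a*b23.
Here tr M = 611/289, so a^2 = (1 + tr M)/4 = 225/289 and a = ±15/17. Taking a = 15/17: M21 - M12 = 0, M13 - M31 = 0, M32 - M23 = 480/289, giving b12 = 0, b13 = 0, b23 = -8/17, i.e. R = 15/17 - 8/17*e23.
Its e23 coefficient is negative, so report the other preimage -R.
Answer: -15/17 + 8/17*e23. Recall the cover is two-to-one: with M of trace 611/289, both preimages act alike, and the stated e23 sign chooses the sheet.


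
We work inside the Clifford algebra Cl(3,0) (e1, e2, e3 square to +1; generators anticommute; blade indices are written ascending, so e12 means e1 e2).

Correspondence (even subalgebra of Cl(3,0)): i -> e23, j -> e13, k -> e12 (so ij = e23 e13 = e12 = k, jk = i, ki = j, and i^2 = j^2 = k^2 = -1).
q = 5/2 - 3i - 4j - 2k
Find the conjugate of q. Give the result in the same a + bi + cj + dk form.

In blades: q = 5/2 - 2*e12 - 4*e13 - 3*e23.
Quaternion conjugation is reversion on the even subalgebra: the scalar is fixed and every grade-2 blade flips sign, giving 5/2 + 2*e12 + 4*e13 + 3*e23; translating back:
Answer: 5/2 + 3i + 4j + 2k


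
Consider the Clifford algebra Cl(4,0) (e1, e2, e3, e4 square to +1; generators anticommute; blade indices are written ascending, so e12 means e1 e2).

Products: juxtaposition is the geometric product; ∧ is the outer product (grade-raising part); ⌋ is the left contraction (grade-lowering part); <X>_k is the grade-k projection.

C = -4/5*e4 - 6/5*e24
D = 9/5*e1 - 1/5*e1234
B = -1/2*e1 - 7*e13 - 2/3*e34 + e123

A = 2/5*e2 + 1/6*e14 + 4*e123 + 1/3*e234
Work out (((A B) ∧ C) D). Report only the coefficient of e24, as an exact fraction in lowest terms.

step 1: -4 - 250/9*e2 + 1/12*e4 + 1/5*e12 - 13/45*e13 + 1/3*e14 - 2*e23 - 7/6*e34 + 14/5*e123 - 5*e124 - 13/30*e234 + 1/6*e1234
step 2: 16/5*e4 + 1216/45*e24 - 4/25*e124 + 52/225*e134 + 8/5*e234 - 194/75*e1234
step 3: 194/375 - 8/25*e1 + 52/1125*e2 + 4/125*e3 - 1216/225*e13 - 144/25*e14 - 36/125*e24 + 52/125*e34 + 16/25*e123 + 1216/25*e124 + 582/125*e234 - 72/25*e1234
Answer: -36/125


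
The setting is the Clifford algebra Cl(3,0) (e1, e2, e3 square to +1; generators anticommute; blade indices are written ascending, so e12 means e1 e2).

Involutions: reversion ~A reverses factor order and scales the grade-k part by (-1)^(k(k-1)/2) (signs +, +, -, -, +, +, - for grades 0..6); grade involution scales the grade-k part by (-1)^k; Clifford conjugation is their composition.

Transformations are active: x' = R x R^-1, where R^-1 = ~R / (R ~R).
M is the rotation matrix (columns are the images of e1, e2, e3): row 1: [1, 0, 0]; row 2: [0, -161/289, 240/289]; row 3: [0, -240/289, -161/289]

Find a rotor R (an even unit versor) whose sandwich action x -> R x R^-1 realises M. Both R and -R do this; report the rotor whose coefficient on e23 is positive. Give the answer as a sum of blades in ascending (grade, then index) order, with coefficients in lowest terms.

Method: write R = a + b12*e12 + b13*e13 + b23*e23 with a^2 + b12^2 + b13^2 + b23^2 = 1 (so R^-1 = ~R). Expanding the columns R e_j ~R gives tr M = 4a^2 - 1 and, from the antisymmetric part, M21 - M12 = -4a*b12, M13 - M31 = 4a*b13, M32 - M23 = -4a*b23.
Here tr M = -33/289, so a^2 = (1 + tr M)/4 = 64/289 and a = ±8/17. Taking a = 8/17: M21 - M12 = 0, M13 - M31 = 0, M32 - M23 = -480/289, giving b12 = 0, b13 = 0, b23 = 15/17, i.e. R = 8/17 + 15/17*e23.
Its e23 coefficient is already positive.
Answer: 8/17 + 15/17*e23. Recall the cover is two-to-one: with M of trace -33/289, both preimages act alike, and the stated e23 sign chooses the sheet.


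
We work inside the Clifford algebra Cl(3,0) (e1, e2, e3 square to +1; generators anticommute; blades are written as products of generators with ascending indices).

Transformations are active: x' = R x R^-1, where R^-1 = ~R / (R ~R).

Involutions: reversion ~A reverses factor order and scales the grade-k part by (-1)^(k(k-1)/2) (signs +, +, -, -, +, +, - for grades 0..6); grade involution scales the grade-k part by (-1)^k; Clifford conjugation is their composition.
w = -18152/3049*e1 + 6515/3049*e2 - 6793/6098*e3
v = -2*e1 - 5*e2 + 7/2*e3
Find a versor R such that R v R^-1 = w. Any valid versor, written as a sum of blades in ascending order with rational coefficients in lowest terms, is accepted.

Here q(v) = q(w) = 165/4; the classical choice R = v + w = -24250/3049*e1 - 8730/3049*e2 + 7275/3049*e3 then realises v -> w under the sandwich.
Answer: -24250/3049*e1 - 8730/3049*e2 + 7275/3049*e3


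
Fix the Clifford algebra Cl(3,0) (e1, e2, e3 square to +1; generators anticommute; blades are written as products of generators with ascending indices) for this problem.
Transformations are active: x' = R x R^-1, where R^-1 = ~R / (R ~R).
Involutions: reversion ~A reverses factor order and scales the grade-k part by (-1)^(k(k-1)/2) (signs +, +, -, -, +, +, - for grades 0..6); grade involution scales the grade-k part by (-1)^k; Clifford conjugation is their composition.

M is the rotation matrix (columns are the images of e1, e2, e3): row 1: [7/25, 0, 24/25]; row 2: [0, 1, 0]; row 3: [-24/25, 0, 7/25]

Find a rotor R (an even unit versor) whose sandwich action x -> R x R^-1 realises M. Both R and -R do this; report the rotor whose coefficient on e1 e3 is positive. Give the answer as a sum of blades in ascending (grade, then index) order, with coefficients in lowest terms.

Method: write R = a + b12*e1 e2 + b13*e1 e3 + b23*e2 e3 with a^2 + b12^2 + b13^2 + b23^2 = 1 (so R^-1 = ~R). Expanding the columns R e_j ~R gives tr M = 4a^2 - 1 and, from the antisymmetric part, M21 - M12 = -4a*b12, M13 - M31 = 4a*b13, M32 - M23 = -4a*b23.
Here tr M = 39/25, so a^2 = (1 + tr M)/4 = 16/25 and a = ±4/5. Taking a = 4/5: M21 - M12 = 0, M13 - M31 = 48/25, M32 - M23 = 0, giving b12 = 0, b13 = 3/5, b23 = 0, i.e. R = 4/5 + 3/5*e1 e3.
Its e1 e3 coefficient is already positive.
Answer: 4/5 + 3/5*e1 e3. Note: both R and -R realise this M (trace 39/25); the covering map identifies them, and the e1 e3-coefficient sign is the tie-breaker.


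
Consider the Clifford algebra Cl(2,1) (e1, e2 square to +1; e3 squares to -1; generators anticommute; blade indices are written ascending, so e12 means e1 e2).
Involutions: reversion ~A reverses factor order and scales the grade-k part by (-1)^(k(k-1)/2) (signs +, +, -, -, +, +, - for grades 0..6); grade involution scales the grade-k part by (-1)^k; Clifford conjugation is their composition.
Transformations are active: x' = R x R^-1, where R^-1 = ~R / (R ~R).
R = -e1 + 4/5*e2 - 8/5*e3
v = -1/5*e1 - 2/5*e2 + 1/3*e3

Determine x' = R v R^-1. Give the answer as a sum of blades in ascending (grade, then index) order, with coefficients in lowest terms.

~R = -e1 + 4/5*e2 - 8/5*e3, and R ~R = -23/25, so R^-1 = ~R / (-23/25).
R v = 31/75 + 14/25*e12 - 49/75*e13 - 28/75*e23
Answer: 379/345*e1 - 22/69*e2 + 127/115*e3


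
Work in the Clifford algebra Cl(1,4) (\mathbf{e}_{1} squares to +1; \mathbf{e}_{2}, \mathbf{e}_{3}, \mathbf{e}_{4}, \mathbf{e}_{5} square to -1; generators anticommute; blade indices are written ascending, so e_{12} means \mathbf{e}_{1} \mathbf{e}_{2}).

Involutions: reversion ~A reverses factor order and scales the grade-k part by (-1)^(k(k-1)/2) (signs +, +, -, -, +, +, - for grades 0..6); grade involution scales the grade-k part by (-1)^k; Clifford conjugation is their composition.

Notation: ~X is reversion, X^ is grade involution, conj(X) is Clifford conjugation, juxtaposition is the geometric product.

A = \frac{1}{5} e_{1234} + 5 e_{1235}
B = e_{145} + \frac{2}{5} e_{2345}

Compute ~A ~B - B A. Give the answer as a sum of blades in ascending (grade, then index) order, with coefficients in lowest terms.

first term: -2 e_{14} + \frac{2}{25} e_{15} + 5 e_{234} - \frac{1}{5} e_{235}
second term: 2 e_{14} - \frac{2}{25} e_{15} - 5 e_{234} + \frac{1}{5} e_{235}
Answer: -4 e_{14} + \frac{4}{25} e_{15} + 10 e_{234} - \frac{2}{5} e_{235}


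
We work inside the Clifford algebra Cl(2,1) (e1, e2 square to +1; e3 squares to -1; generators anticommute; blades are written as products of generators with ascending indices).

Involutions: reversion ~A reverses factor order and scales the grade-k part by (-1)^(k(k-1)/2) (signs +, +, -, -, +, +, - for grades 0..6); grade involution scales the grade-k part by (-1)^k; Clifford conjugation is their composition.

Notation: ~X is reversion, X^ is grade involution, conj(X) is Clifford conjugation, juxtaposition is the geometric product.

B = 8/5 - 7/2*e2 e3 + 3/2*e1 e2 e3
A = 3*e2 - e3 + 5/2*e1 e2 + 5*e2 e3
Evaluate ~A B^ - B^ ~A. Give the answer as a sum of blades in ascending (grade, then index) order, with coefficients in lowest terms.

first term: 35/2 + 15/2*e1 + 83/10*e2 - 317/20*e3 - 11/2*e1 e2 + 53/4*e1 e3 - 8*e2 e3
second term: 35/2 + 15/2*e1 + 13/10*e2 + 103/20*e3 - 11/2*e1 e2 - 17/4*e1 e3 - 8*e2 e3
Answer: 7*e2 - 21*e3 + 35/2*e1 e3


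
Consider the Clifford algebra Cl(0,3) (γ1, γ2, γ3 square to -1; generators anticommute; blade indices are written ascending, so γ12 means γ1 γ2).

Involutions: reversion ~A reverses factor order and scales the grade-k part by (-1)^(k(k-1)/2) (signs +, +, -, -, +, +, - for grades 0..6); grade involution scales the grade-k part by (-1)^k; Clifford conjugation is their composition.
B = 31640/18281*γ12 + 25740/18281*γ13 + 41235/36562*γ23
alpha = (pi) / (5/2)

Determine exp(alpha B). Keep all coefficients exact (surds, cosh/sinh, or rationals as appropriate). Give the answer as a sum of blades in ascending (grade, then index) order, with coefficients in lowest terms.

B^2 term by term: the squares give (31640/18281)^2*(γ12)^2 + (25740/18281)^2*(γ13)^2 + (41235/36562)^2*(γ23)^2 = 1001089600/334194961*(-1) + 662547600/334194961*(-1) + 1700325225/1336779844*(-1) = -25/4 (each basis 2-blade squares to minus the product of its generators' squares); cross terms between blades sharing an index anticommute and cancel. So B^2 = -25/4.
B^2 = -25/4 — the series telescopes trigonometrically here: l = 5/2, alpha*l = pi, so exp(alpha B) = cos(pi) + (sin(pi)/(5/2))*B = -1 + (0)*B.
Answer: -1


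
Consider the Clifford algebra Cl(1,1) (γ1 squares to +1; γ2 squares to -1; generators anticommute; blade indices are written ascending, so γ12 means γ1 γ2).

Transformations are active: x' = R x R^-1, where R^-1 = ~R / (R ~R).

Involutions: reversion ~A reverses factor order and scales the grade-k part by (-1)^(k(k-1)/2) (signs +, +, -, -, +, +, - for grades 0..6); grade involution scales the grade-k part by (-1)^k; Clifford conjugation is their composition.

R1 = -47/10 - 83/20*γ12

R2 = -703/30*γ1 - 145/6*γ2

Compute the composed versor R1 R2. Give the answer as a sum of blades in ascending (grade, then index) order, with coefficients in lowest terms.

Distribute over the terms of R1 (each basis-blade product reordered to ascending indices, repeated generators contracted through their squares):
(-47/10) R2 = 33041/300*γ1 + 1363/12*γ2
(-83/20*γ12) R2 = -2407/24*γ1 - 58349/600*γ2
Summing the partial products and collecting blades:
Answer: 1969/200*γ1 + 3267/200*γ2


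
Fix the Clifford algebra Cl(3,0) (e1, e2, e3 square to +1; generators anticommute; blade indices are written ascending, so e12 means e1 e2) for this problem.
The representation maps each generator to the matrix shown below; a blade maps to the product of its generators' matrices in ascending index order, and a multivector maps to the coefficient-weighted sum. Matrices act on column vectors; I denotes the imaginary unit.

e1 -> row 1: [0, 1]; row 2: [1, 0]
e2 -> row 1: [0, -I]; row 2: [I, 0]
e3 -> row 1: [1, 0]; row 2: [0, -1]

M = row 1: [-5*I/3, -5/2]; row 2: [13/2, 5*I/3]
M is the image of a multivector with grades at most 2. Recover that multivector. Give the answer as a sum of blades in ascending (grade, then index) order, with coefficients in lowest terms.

Method: 1, rho(e1), rho(e2), rho(e3) form a trace-orthogonal basis of the 2x2 complex matrices (tr(X Y) = 2 if X = Y, else 0), so M = m0*1 + m1*rho(e1) + m2*rho(e2) + m3*rho(e3) with m0 = tr(M)/2 = 0, m1 = tr(M rho(e1))/2 = 2, m2 = tr(M rho(e2))/2 = -9*I/2, m3 = tr(M rho(e3))/2 = -5*I/3.
Multiplying table entries, the bivector images are rho(e12) = I*rho(e3), rho(e13) = -I*rho(e2), rho(e23) = I*rho(e1); with real blade coefficients the real parts of m0..m3 are the coefficients of 1, e1, e2, e3 and the imaginary parts give the bivectors (e23: Im m1, e13: -Im m2, e12: Im m3).
Answer: 2*e1 - 5/3*e12 + 9/2*e13


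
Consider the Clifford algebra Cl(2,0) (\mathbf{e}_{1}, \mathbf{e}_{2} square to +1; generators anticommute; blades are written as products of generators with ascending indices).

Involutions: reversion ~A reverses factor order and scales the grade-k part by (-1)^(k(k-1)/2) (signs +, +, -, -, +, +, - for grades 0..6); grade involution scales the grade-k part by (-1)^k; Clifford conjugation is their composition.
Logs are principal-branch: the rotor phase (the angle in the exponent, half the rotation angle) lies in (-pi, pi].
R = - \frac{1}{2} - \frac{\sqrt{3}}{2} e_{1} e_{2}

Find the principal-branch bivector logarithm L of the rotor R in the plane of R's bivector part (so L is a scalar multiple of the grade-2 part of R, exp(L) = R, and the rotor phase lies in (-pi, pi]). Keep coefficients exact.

The scalar part of R is - \frac{1}{2}, and that scalar determines the rotor phase on the principal branch; recovering the unit plane as bivector-part over sine of the phase gives L = phase * plane.
Concretely: cos(phase) = - \frac{1}{2} gives phase = ±\frac{2 \pi}{3}, and since phase/sin(phase) is even the sign is immaterial: L = (phase/sin(phase)) * <R>_2 = (\frac{4 \sqrt{3} \pi}{9}) * <R>_2.
Answer: - \frac{2 \pi}{3} e_{1} e_{2}


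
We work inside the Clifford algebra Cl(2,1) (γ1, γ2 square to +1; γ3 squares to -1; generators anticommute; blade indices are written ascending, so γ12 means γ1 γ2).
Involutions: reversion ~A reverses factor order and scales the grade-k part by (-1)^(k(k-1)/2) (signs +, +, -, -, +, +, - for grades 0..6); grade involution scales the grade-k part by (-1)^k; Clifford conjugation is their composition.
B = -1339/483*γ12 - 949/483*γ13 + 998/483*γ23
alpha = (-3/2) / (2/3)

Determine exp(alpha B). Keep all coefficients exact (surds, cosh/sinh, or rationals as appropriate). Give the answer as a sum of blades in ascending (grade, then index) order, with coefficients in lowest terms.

B^2 term by term: the squares give (-1339/483)^2*(γ12)^2 + (-949/483)^2*(γ13)^2 + (998/483)^2*(γ23)^2 = 1792921/233289*(-1) + 900601/233289*(+1) + 996004/233289*(+1) = 4/9 (each basis 2-blade squares to minus the product of its generators' squares); cross terms between blades sharing an index anticommute and cancel. So B^2 = 4/9.
B^2 = 4/9 — the positive square puts this in the hyperbolic regime; l = 2/3, alpha*l = -3/2, so exp(alpha B) = cosh(-3/2) + (sinh(-3/2)/(2/3))*B = cosh(3/2) + (-3*sinh(3/2)/2)*B.
Answer: cosh(3/2) + 1339*sinh(3/2)/322*γ12 + 949*sinh(3/2)/322*γ13 - 499*sinh(3/2)/161*γ23


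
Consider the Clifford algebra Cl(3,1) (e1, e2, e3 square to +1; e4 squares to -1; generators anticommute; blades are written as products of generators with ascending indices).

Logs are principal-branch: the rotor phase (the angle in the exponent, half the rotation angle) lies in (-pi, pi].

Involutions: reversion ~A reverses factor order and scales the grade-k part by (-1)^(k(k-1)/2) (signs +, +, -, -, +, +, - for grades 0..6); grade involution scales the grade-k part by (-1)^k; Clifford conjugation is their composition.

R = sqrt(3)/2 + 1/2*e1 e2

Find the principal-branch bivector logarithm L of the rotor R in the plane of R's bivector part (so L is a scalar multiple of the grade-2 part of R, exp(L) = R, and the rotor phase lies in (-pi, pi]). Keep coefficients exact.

The scalar part of R is sqrt(3)/2, which fixes the principal-branch rotor phase; the unit plane is then the bivector part divided by the sine of that phase, and L is that plane scaled by the phase.
Concretely: cos(phase) = sqrt(3)/2 gives phase = ±pi/6, and since phase/sin(phase) is even the sign is immaterial: L = (phase/sin(phase)) * <R>_2 = (pi/3) * <R>_2.
Answer: pi/6*e1 e2


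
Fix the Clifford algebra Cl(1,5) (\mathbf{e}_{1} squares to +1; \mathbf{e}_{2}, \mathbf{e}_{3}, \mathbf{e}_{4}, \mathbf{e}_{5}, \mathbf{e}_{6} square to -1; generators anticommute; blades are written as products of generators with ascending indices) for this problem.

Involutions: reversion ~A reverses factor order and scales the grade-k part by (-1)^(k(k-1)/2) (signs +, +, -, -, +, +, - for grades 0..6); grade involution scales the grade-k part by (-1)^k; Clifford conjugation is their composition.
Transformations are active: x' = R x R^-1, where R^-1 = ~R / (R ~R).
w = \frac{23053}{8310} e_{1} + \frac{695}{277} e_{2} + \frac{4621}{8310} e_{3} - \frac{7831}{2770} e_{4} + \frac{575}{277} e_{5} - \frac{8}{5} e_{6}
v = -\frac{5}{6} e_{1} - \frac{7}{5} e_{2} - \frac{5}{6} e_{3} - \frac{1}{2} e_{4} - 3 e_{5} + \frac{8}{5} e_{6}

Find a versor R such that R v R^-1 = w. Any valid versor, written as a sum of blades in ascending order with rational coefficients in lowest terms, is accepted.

A norm check does it: q(v) = q(w) = -\frac{1377}{100}, hence R = v + w = \frac{2688}{1385} e_{1} + \frac{1536}{1385} e_{2} - \frac{384}{1385} e_{3} - \frac{4608}{1385} e_{4} - \frac{256}{277} e_{5} realises the map — parallel part kept, (v - w)/2 negated, v carried to w.
Answer: \frac{2688}{1385} e_{1} + \frac{1536}{1385} e_{2} - \frac{384}{1385} e_{3} - \frac{4608}{1385} e_{4} - \frac{256}{277} e_{5}


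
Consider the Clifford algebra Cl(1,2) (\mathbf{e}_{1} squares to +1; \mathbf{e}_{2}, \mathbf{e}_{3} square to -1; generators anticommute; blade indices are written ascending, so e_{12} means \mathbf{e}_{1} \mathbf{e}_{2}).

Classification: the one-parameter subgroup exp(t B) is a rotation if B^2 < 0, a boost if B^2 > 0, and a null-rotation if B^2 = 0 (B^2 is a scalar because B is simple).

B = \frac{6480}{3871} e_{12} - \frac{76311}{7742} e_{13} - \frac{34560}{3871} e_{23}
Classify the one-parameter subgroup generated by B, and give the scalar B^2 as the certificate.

B^2 term by term: the squares give (\frac{6480}{3871})^2*(e_{12})^2 + (-\frac{76311}{7742})^2*(e_{13})^2 + (-\frac{34560}{3871})^2*(e_{23})^2 = \frac{41990400}{14984641}*(+1) + \frac{5823368721}{59938564}*(+1) + \frac{1194393600}{14984641}*(-1) = \frac{81}{4} (each basis 2-blade squares to minus the product of its generators' squares); cross terms between blades sharing an index anticommute and cancel. So B^2 = \frac{81}{4}.
Answer: boost, certificate B^2 = \frac{81}{4}. The class reads off the invariant scalar \frac{81}{4} directly.


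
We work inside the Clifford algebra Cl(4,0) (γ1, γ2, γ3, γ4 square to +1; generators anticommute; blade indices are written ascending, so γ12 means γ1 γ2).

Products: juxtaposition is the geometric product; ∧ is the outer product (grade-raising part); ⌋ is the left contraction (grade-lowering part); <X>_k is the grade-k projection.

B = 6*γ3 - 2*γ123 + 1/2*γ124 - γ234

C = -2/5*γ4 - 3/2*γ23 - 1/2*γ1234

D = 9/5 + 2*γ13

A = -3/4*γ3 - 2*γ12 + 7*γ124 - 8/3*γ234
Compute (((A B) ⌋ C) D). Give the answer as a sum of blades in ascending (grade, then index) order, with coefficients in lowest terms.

step 1: -32/3 - 4*γ3 + γ4 + 3/2*γ12 - 17/3*γ13 + 16/3*γ14 + 61/4*γ24 - 14*γ34 - 12*γ123 + 2*γ134 - 339/8*γ1234
step 2: 1663/80 - 5*γ2 - 26/15*γ4 - 7*γ12 - 61/8*γ13 + 56/3*γ23 + 17/6*γ24 + 3/4*γ34 + 1/2*γ123 + 2*γ124 + 16/3*γ1234
step 3: 21067/400 - 8*γ2 - 78/25*γ4 + 371/15*γ12 + 557/20*γ13 - 3/2*γ14 + 238/5*γ23 + 473/30*γ24 + 27/20*γ34 + 109/10*γ123 + 18/5*γ124 - 52/15*γ134 - 4*γ234 + 59/15*γ1234
Answer: 21067/400 - 8*γ2 - 78/25*γ4 + 371/15*γ12 + 557/20*γ13 - 3/2*γ14 + 238/5*γ23 + 473/30*γ24 + 27/20*γ34 + 109/10*γ123 + 18/5*γ124 - 52/15*γ134 - 4*γ234 + 59/15*γ1234
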